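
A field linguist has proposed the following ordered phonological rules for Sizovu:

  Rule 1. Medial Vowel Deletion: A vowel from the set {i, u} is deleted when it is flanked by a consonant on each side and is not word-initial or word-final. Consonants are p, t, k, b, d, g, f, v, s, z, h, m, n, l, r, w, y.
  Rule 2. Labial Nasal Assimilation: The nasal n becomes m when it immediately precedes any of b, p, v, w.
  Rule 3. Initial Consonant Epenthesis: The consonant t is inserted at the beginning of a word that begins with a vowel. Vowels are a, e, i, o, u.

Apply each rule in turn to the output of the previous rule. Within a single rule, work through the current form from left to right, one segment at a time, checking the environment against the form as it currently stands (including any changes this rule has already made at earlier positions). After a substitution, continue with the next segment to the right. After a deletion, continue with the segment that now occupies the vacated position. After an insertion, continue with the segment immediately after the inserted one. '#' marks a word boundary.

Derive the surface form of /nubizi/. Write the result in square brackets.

[mbzi]

Rule 1 Medial Vowel Deletion: [nubizi] → [nbzi]
Rule 2 Labial Nasal Assimilation: [nbzi] → [mbzi]
Rule 3 Initial Consonant Epenthesis: no change — [mbzi]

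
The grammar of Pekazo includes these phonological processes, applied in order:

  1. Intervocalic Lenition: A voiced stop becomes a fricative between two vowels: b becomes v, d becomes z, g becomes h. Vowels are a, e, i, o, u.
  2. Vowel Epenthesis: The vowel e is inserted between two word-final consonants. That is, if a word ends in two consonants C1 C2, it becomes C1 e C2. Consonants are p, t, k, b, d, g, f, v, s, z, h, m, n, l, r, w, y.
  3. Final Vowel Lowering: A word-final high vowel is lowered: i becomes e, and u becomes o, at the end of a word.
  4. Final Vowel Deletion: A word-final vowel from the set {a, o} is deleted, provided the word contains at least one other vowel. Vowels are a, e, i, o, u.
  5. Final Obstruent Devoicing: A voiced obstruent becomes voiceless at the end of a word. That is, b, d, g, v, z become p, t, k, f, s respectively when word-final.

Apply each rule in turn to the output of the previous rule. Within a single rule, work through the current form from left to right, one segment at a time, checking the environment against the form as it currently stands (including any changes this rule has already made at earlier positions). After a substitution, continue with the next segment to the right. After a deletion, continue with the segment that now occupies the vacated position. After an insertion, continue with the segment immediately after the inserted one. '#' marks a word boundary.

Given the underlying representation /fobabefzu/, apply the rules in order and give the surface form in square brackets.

1 Intervocalic Lenition: [fobabefzu] → [fovavefzu]
2 Vowel Epenthesis: no change — [fovavefzu]
3 Final Vowel Lowering: [fovavefzu] → [fovavefzo]
4 Final Vowel Deletion: [fovavefzo] → [fovavefz]
5 Final Obstruent Devoicing: [fovavefz] → [fovavefs]

[fovavefs]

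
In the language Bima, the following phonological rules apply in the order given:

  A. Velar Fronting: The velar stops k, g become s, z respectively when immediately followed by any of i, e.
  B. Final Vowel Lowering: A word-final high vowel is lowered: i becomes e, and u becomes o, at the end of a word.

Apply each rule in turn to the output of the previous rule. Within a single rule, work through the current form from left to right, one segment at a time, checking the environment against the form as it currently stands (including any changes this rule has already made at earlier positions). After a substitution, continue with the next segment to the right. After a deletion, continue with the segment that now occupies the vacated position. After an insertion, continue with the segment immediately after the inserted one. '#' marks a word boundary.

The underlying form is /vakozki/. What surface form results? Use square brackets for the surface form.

[vakozse]

A Velar Fronting: [vakozki] → [vakozsi]
B Final Vowel Lowering: [vakozsi] → [vakozse]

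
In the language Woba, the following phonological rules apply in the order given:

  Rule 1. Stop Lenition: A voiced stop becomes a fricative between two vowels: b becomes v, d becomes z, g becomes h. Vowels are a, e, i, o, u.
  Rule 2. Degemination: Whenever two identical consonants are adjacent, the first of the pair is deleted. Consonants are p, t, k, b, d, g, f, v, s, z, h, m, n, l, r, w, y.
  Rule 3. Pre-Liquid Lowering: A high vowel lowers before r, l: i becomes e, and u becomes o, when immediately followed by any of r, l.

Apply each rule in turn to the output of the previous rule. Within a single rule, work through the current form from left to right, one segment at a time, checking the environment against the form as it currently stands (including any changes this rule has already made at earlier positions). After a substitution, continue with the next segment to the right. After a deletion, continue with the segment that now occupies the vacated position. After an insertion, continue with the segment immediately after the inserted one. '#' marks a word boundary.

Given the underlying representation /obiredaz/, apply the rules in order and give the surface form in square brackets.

Rule 1 Stop Lenition: [obiredaz] → [ovirezaz]
Rule 2 Degemination: no change — [ovirezaz]
Rule 3 Pre-Liquid Lowering: [ovirezaz] → [overezaz]

[overezaz]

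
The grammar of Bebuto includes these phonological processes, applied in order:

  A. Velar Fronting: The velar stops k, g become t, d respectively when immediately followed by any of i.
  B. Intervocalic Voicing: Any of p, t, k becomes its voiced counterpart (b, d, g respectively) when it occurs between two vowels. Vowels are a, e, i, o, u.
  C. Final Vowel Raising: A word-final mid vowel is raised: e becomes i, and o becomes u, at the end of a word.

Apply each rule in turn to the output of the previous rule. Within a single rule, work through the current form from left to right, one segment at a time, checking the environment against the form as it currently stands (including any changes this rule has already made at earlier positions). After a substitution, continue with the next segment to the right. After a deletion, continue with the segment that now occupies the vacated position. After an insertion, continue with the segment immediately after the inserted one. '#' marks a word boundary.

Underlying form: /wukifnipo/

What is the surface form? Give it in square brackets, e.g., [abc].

A Velar Fronting: [wukifnipo] → [wutifnipo]
B Intervocalic Voicing: [wutifnipo] → [wudifnibo]
C Final Vowel Raising: [wudifnibo] → [wudifnibu]

[wudifnibu]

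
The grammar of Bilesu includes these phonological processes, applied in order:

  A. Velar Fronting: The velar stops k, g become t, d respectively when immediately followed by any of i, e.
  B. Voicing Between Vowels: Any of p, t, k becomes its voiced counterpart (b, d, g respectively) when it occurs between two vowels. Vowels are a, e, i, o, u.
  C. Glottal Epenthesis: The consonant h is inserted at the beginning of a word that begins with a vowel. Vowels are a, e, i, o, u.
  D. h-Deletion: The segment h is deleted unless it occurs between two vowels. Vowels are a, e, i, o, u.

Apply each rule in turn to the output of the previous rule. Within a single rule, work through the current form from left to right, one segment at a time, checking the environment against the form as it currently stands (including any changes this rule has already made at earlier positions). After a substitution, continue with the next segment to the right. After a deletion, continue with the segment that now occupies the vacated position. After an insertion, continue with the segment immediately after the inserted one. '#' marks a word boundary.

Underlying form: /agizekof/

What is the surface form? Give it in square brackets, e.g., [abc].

A Velar Fronting: [agizekof] → [adizekof]
B Voicing Between Vowels: [adizekof] → [adizegof]
C Glottal Epenthesis: [adizegof] → [hadizegof]
D h-Deletion: [hadizegof] → [adizegof]

[adizegof]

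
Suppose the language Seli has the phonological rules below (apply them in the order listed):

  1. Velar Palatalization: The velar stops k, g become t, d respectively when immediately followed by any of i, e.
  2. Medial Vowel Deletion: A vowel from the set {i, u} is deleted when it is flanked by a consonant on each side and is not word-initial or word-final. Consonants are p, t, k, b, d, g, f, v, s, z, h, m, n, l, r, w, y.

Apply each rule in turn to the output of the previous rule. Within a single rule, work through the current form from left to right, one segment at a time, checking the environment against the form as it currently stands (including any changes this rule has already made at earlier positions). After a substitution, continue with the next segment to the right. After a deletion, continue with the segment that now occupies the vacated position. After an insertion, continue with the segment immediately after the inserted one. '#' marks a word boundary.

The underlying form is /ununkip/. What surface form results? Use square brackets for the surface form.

1 Velar Palatalization: [ununkip] → [ununtip]
2 Medial Vowel Deletion: [ununtip] → [unntp]

[unntp]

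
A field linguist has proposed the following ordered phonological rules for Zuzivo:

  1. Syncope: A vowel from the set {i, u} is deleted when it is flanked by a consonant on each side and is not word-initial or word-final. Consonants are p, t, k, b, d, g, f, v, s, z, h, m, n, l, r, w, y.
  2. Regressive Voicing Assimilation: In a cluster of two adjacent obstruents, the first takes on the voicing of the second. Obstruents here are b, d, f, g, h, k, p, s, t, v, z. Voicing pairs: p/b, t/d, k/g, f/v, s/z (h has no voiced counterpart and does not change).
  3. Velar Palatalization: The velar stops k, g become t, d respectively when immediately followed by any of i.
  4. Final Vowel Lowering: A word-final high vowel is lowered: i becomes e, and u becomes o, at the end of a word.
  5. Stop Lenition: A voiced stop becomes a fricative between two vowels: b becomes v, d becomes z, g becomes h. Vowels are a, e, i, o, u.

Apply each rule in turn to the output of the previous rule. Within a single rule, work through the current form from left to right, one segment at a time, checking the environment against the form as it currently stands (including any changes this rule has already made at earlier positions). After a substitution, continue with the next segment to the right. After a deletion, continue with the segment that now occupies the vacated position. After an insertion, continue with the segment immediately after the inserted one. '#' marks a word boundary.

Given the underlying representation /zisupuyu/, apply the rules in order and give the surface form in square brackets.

1 Syncope: [zisupuyu] → [zspyu]
2 Regressive Voicing Assimilation: [zspyu] → [sspyu]
3 Velar Palatalization: no change — [sspyu]
4 Final Vowel Lowering: [sspyu] → [sspyo]
5 Stop Lenition: no change — [sspyo]

[sspyo]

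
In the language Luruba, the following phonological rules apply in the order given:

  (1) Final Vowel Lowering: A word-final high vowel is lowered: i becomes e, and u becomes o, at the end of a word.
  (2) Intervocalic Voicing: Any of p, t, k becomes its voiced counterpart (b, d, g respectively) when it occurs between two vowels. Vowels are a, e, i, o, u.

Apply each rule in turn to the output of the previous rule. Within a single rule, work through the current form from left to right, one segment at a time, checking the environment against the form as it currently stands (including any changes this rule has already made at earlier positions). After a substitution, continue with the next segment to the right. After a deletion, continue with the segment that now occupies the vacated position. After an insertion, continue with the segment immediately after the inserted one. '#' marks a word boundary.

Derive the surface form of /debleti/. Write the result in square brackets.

[deblede]

(1) Final Vowel Lowering: [debleti] → [deblete]
(2) Intervocalic Voicing: [deblete] → [deblede]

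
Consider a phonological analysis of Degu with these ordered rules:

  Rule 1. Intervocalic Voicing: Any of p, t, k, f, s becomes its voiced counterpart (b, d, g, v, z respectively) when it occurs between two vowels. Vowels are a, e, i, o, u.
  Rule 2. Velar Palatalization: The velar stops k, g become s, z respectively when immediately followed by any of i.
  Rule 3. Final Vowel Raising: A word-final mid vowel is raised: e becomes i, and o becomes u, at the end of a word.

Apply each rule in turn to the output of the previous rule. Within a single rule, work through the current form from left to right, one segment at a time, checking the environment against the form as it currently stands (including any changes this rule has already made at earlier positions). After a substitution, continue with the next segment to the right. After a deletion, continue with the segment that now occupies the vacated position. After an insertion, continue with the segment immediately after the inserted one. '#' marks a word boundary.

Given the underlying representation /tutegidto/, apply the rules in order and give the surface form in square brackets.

[tudezidtu]

Rule 1 Intervocalic Voicing: [tutegidto] → [tudegidto]
Rule 2 Velar Palatalization: [tudegidto] → [tudezidto]
Rule 3 Final Vowel Raising: [tudezidto] → [tudezidtu]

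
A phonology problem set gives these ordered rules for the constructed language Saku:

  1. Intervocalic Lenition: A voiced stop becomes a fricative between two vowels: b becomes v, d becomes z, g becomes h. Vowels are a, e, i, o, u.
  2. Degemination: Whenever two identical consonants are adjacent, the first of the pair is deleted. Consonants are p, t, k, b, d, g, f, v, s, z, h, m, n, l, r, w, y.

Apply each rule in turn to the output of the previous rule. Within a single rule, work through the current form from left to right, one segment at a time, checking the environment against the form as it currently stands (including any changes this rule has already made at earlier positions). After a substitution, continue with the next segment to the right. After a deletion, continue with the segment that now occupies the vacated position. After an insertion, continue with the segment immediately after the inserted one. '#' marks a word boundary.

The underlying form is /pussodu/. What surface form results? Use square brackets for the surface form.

1 Intervocalic Lenition: [pussodu] → [pussozu]
2 Degemination: [pussozu] → [pusozu]

[pusozu]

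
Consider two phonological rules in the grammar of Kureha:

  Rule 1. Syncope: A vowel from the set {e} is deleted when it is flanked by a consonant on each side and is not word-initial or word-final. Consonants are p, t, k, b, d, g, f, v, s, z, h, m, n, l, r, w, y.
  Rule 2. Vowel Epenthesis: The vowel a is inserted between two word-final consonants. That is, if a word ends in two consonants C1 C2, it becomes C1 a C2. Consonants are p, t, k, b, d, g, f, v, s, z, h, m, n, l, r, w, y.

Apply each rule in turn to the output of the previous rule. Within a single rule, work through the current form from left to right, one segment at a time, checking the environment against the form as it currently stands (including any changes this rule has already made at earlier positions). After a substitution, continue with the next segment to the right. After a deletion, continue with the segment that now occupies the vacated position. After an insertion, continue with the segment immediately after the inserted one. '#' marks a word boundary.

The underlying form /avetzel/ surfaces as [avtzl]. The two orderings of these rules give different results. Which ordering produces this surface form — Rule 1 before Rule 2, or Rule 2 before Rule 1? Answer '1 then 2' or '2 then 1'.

Order 1 then 2:
  1 Syncope: [avetzel] → [avtzl]
  2 Vowel Epenthesis: [avtzl] → [avtzal]
  result: [avtzal]
Order 2 then 1:
  2 Vowel Epenthesis: no change — [avetzel]
  1 Syncope: [avetzel] → [avtzl]
  result: [avtzl]

2 then 1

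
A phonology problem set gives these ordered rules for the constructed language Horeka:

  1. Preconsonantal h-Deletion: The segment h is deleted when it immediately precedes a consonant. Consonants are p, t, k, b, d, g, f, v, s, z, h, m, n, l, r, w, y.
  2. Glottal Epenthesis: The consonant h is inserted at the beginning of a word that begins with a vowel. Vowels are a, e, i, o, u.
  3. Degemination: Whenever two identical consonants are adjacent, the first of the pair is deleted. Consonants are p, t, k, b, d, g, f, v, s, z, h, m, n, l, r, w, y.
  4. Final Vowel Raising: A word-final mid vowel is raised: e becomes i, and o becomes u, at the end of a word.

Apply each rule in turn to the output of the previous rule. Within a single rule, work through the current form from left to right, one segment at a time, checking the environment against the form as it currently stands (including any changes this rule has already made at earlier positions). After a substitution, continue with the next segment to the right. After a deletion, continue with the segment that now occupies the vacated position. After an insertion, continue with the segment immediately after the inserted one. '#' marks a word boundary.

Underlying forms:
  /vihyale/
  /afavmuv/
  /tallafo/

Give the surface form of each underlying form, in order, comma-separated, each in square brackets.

/vihyale/:
  1 Preconsonantal h-Deletion: [vihyale] → [viyale]
  2 Glottal Epenthesis: no change — [viyale]
  3 Degemination: no change — [viyale]
  4 Final Vowel Raising: [viyale] → [viyali]
/afavmuv/:
  1 Preconsonantal h-Deletion: no change — [afavmuv]
  2 Glottal Epenthesis: [afavmuv] → [hafavmuv]
  3 Degemination: no change — [hafavmuv]
  4 Final Vowel Raising: no change — [hafavmuv]
/tallafo/:
  1 Preconsonantal h-Deletion: no change — [tallafo]
  2 Glottal Epenthesis: no change — [tallafo]
  3 Degemination: [tallafo] → [talafo]
  4 Final Vowel Raising: [talafo] → [talafu]

[viyali], [hafavmuv], [talafu]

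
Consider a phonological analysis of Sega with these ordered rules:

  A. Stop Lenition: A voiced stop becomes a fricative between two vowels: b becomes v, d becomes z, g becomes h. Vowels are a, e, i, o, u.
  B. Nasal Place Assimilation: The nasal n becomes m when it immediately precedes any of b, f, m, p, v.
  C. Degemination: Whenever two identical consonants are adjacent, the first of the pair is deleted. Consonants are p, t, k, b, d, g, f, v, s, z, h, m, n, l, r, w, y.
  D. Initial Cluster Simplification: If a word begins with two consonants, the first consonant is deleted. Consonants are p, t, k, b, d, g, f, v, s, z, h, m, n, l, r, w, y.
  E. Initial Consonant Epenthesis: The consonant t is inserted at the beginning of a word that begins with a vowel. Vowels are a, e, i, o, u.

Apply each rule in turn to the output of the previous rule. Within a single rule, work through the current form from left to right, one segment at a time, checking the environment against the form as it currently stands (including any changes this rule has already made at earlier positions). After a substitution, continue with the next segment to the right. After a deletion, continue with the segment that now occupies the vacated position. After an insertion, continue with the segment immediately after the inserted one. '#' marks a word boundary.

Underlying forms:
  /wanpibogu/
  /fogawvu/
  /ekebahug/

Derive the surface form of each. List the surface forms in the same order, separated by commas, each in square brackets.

[wampivohu], [fohawvu], [tekevahug]

/wanpibogu/:
  A Stop Lenition: [wanpibogu] → [wanpivohu]
  B Nasal Place Assimilation: [wanpivohu] → [wampivohu]
  C Degemination: no change — [wampivohu]
  D Initial Cluster Simplification: no change — [wampivohu]
  E Initial Consonant Epenthesis: no change — [wampivohu]
/fogawvu/:
  A Stop Lenition: [fogawvu] → [fohawvu]
  B Nasal Place Assimilation: no change — [fohawvu]
  C Degemination: no change — [fohawvu]
  D Initial Cluster Simplification: no change — [fohawvu]
  E Initial Consonant Epenthesis: no change — [fohawvu]
/ekebahug/:
  A Stop Lenition: [ekebahug] → [ekevahug]
  B Nasal Place Assimilation: no change — [ekevahug]
  C Degemination: no change — [ekevahug]
  D Initial Cluster Simplification: no change — [ekevahug]
  E Initial Consonant Epenthesis: [ekevahug] → [tekevahug]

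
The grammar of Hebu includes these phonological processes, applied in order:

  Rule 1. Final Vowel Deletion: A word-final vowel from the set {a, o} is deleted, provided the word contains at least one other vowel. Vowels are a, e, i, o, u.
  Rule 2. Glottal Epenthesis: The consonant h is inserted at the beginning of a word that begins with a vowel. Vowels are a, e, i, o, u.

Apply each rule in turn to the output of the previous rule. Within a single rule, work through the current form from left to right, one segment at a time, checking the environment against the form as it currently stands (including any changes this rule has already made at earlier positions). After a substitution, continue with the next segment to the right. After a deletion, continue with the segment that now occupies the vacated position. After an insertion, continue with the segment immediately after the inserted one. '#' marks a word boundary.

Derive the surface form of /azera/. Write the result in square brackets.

[hazer]

Rule 1 Final Vowel Deletion: [azera] → [azer]
Rule 2 Glottal Epenthesis: [azer] → [hazer]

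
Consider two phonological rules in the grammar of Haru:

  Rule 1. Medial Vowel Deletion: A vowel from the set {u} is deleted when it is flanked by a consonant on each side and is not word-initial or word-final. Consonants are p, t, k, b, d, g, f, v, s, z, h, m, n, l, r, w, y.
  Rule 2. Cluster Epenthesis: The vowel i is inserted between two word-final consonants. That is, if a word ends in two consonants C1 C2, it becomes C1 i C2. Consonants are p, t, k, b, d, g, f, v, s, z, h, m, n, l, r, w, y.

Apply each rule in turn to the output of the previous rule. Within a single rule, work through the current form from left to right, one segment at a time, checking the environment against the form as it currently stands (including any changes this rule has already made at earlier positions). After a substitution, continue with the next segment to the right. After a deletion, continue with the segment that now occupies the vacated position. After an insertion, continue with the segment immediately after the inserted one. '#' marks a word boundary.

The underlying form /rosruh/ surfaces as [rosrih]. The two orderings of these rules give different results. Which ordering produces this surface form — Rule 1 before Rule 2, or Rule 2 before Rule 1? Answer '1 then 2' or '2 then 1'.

Order 1 then 2:
  1 Medial Vowel Deletion: [rosruh] → [rosrh]
  2 Cluster Epenthesis: [rosrh] → [rosrih]
  result: [rosrih]
Order 2 then 1:
  2 Cluster Epenthesis: no change — [rosruh]
  1 Medial Vowel Deletion: [rosruh] → [rosrh]
  result: [rosrh]

1 then 2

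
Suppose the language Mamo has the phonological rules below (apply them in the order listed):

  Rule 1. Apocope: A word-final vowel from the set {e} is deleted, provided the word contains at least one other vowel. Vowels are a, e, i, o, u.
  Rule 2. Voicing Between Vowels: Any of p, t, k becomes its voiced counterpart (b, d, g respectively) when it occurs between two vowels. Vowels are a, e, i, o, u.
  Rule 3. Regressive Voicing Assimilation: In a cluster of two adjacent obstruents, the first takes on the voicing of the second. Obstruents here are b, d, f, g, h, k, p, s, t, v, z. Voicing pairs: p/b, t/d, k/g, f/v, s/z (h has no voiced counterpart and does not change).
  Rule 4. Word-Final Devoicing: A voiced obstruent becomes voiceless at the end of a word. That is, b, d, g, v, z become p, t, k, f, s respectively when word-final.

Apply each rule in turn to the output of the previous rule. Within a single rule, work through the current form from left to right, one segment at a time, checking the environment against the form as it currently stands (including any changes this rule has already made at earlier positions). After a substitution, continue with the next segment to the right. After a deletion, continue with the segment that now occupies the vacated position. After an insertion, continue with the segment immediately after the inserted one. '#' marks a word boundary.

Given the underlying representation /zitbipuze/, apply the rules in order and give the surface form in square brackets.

Rule 1 Apocope: [zitbipuze] → [zitbipuz]
Rule 2 Voicing Between Vowels: [zitbipuz] → [zitbibuz]
Rule 3 Regressive Voicing Assimilation: [zitbibuz] → [zidbibuz]
Rule 4 Word-Final Devoicing: [zidbibuz] → [zidbibus]

[zidbibus]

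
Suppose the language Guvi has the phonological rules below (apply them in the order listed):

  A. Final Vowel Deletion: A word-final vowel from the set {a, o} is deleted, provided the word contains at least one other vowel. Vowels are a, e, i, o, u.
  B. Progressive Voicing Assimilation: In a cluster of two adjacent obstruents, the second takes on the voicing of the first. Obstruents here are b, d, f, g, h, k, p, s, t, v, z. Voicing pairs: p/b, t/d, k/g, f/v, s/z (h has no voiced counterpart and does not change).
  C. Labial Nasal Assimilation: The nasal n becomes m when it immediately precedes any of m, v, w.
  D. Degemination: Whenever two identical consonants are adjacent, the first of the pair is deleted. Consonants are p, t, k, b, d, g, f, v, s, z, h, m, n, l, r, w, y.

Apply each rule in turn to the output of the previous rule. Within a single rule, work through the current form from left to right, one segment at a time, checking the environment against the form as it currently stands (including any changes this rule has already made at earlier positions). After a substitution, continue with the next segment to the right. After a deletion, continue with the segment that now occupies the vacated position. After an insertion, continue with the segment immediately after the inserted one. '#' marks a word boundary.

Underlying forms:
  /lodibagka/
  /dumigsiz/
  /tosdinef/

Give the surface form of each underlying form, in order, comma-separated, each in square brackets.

/lodibagka/:
  A Final Vowel Deletion: [lodibagka] → [lodibagk]
  B Progressive Voicing Assimilation: [lodibagk] → [lodibagg]
  C Labial Nasal Assimilation: no change — [lodibagg]
  D Degemination: [lodibagg] → [lodibag]
/dumigsiz/:
  A Final Vowel Deletion: no change — [dumigsiz]
  B Progressive Voicing Assimilation: [dumigsiz] → [dumigziz]
  C Labial Nasal Assimilation: no change — [dumigziz]
  D Degemination: no change — [dumigziz]
/tosdinef/:
  A Final Vowel Deletion: no change — [tosdinef]
  B Progressive Voicing Assimilation: [tosdinef] → [tostinef]
  C Labial Nasal Assimilation: no change — [tostinef]
  D Degemination: no change — [tostinef]

[lodibag], [dumigziz], [tostinef]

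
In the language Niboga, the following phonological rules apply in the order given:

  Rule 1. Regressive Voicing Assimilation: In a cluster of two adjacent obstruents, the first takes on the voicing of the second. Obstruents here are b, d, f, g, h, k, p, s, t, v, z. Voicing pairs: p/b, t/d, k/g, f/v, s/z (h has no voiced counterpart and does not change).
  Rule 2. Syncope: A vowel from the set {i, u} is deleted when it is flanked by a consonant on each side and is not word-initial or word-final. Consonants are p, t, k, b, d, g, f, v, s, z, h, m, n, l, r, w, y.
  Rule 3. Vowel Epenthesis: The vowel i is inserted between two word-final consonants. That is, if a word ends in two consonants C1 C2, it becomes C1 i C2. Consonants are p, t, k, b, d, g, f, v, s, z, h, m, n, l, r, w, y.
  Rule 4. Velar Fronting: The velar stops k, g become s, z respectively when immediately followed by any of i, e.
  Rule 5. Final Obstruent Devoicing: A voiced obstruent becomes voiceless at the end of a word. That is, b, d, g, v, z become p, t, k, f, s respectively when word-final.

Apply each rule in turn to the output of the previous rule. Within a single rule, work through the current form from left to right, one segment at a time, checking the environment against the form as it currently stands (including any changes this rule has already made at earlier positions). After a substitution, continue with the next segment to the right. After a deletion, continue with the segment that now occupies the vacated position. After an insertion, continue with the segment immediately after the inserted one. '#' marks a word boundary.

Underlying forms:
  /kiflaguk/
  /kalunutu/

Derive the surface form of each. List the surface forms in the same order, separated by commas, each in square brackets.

/kiflaguk/:
  Rule 1 Regressive Voicing Assimilation: no change — [kiflaguk]
  Rule 2 Syncope: [kiflaguk] → [kflagk]
  Rule 3 Vowel Epenthesis: [kflagk] → [kflagik]
  Rule 4 Velar Fronting: [kflagik] → [kflazik]
  Rule 5 Final Obstruent Devoicing: no change — [kflazik]
/kalunutu/:
  Rule 1 Regressive Voicing Assimilation: no change — [kalunutu]
  Rule 2 Syncope: [kalunutu] → [kalntu]
  Rule 3 Vowel Epenthesis: no change — [kalntu]
  Rule 4 Velar Fronting: no change — [kalntu]
  Rule 5 Final Obstruent Devoicing: no change — [kalntu]

[kflazik], [kalntu]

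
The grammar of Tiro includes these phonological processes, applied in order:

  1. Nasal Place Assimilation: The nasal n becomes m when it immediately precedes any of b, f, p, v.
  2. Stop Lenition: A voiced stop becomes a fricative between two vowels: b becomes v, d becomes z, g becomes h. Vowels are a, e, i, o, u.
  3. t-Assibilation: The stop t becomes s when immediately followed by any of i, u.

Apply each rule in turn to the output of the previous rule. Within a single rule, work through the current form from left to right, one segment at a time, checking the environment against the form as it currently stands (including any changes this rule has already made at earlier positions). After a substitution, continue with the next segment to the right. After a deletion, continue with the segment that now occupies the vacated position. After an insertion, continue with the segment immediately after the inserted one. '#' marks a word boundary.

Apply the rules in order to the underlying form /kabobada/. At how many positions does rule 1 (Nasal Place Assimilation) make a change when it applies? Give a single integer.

1 Nasal Place Assimilation: no change — [kabobada]
2 Stop Lenition: [kabobada] → [kavovaza]
3 t-Assibilation: no change — [kavovaza]
Rule 1 changed 0 position(s).

0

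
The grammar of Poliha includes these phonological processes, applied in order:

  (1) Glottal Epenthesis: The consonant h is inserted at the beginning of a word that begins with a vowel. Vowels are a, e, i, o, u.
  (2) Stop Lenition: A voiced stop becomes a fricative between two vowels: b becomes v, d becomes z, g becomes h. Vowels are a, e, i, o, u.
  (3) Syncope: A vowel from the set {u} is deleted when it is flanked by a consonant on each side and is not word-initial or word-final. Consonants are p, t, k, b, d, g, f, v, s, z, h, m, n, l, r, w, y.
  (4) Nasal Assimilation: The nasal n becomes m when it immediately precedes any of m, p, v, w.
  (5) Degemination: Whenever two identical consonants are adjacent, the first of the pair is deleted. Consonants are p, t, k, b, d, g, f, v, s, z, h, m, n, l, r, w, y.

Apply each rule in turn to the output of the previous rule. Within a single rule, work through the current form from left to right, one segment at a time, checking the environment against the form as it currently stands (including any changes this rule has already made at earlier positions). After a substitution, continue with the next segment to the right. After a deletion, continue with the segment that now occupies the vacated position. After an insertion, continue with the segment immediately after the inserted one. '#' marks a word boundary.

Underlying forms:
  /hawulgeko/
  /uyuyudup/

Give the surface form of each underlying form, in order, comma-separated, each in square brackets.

[hawlgeko], [hyzp]

/hawulgeko/:
  (1) Glottal Epenthesis: no change — [hawulgeko]
  (2) Stop Lenition: no change — [hawulgeko]
  (3) Syncope: [hawulgeko] → [hawlgeko]
  (4) Nasal Assimilation: no change — [hawlgeko]
  (5) Degemination: no change — [hawlgeko]
/uyuyudup/:
  (1) Glottal Epenthesis: [uyuyudup] → [huyuyudup]
  (2) Stop Lenition: [huyuyudup] → [huyuyuzup]
  (3) Syncope: [huyuyuzup] → [hyyzp]
  (4) Nasal Assimilation: no change — [hyyzp]
  (5) Degemination: [hyyzp] → [hyzp]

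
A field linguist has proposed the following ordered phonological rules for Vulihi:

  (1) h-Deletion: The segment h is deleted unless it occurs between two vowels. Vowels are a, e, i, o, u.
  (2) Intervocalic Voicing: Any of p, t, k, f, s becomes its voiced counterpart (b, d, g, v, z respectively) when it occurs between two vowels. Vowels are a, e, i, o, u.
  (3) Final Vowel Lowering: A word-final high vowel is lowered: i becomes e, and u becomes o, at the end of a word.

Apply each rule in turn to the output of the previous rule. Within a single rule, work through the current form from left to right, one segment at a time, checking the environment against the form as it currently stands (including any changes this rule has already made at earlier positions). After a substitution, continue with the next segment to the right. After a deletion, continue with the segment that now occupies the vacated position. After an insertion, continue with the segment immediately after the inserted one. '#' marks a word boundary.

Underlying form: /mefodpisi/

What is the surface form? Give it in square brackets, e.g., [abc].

[mevodpize]

(1) h-Deletion: no change — [mefodpisi]
(2) Intervocalic Voicing: [mefodpisi] → [mevodpizi]
(3) Final Vowel Lowering: [mevodpizi] → [mevodpize]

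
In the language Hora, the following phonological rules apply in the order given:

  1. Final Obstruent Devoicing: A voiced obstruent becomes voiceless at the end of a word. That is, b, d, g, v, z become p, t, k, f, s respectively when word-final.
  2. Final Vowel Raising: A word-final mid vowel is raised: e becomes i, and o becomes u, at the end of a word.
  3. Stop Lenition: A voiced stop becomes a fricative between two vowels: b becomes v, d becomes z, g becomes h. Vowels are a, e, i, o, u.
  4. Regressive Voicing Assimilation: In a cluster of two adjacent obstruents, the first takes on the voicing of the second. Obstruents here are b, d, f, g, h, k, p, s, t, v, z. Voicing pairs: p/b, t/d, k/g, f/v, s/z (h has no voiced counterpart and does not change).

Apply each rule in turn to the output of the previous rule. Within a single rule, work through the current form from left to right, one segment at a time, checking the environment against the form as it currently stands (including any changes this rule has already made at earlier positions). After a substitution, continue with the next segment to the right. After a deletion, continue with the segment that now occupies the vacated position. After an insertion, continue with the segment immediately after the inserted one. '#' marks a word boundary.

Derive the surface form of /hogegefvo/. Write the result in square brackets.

1 Final Obstruent Devoicing: no change — [hogegefvo]
2 Final Vowel Raising: [hogegefvo] → [hogegefvu]
3 Stop Lenition: [hogegefvu] → [hohehefvu]
4 Regressive Voicing Assimilation: [hohehefvu] → [hohehevvu]

[hohehevvu]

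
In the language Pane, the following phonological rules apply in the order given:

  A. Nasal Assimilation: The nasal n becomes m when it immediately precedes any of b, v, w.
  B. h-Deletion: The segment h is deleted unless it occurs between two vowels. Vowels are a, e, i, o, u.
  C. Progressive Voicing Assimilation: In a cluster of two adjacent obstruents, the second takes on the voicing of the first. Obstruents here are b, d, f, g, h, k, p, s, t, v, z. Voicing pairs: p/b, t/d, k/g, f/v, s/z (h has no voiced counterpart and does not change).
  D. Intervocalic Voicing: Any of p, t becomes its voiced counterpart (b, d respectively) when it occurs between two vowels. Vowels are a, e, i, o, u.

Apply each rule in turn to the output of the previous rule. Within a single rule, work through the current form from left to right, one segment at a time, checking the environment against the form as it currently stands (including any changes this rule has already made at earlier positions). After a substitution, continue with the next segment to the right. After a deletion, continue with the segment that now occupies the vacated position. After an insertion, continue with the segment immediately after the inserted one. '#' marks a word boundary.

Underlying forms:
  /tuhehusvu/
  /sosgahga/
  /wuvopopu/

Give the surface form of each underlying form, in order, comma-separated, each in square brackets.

[tuhehusfu], [soskaga], [wuvobobu]

/tuhehusvu/:
  A Nasal Assimilation: no change — [tuhehusvu]
  B h-Deletion: no change — [tuhehusvu]
  C Progressive Voicing Assimilation: [tuhehusvu] → [tuhehusfu]
  D Intervocalic Voicing: no change — [tuhehusfu]
/sosgahga/:
  A Nasal Assimilation: no change — [sosgahga]
  B h-Deletion: [sosgahga] → [sosgaga]
  C Progressive Voicing Assimilation: [sosgaga] → [soskaga]
  D Intervocalic Voicing: no change — [soskaga]
/wuvopopu/:
  A Nasal Assimilation: no change — [wuvopopu]
  B h-Deletion: no change — [wuvopopu]
  C Progressive Voicing Assimilation: no change — [wuvopopu]
  D Intervocalic Voicing: [wuvopopu] → [wuvobobu]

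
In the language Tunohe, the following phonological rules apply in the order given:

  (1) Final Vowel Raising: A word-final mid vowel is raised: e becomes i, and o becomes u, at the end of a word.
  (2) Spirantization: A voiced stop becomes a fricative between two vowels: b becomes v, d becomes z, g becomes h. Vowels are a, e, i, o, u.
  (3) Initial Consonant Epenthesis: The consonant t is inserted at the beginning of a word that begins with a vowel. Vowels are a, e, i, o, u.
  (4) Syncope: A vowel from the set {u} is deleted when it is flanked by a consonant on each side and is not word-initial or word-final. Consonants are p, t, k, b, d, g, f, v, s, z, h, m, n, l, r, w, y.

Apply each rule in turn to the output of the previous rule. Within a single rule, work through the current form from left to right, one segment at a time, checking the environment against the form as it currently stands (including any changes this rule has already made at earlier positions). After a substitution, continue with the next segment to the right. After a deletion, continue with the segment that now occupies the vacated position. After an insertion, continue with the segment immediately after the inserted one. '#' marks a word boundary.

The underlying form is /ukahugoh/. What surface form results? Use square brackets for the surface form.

[tkahhoh]

(1) Final Vowel Raising: no change — [ukahugoh]
(2) Spirantization: [ukahugoh] → [ukahuhoh]
(3) Initial Consonant Epenthesis: [ukahuhoh] → [tukahuhoh]
(4) Syncope: [tukahuhoh] → [tkahhoh]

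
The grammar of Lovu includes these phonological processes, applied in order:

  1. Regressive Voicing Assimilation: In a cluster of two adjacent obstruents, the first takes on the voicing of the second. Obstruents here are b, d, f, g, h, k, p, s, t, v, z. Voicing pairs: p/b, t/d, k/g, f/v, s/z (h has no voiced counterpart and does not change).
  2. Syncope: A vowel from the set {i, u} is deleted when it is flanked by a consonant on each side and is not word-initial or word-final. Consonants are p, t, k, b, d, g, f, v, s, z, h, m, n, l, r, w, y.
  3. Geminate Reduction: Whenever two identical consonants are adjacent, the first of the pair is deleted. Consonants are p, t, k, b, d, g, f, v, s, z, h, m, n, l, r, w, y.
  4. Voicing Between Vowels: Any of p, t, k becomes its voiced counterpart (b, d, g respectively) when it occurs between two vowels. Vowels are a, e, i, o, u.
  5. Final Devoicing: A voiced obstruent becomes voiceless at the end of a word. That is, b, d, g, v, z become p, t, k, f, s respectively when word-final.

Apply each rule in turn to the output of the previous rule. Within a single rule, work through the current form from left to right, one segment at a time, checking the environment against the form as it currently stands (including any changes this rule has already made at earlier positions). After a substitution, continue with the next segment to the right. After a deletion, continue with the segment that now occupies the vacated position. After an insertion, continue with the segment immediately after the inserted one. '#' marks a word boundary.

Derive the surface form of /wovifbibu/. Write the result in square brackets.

[wovbu]

1 Regressive Voicing Assimilation: [wovifbibu] → [wovivbibu]
2 Syncope: [wovivbibu] → [wovvbbu]
3 Geminate Reduction: [wovvbbu] → [wovbu]
4 Voicing Between Vowels: no change — [wovbu]
5 Final Devoicing: no change — [wovbu]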